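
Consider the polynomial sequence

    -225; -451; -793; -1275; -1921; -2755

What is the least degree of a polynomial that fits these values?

Δ: -226, -342, -482, -646, -834
Δ²: -116, -140, -164, -188
Δ³: -24, -24, -24
The third differences are constant, so the polynomial has degree 3.

3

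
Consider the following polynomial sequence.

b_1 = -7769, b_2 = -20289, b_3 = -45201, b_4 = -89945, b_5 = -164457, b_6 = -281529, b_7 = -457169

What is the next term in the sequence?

-710961

-12520 , -24912 , -44744 , -74512 , -117072 , -175640
-12392 , -19832 , -29768 , -42560 , -58568
-7440 , -9936 , -12792 , -16008
-2496 , -2856 , -3216
-360 , -360
Fifth differences constant at -360.
-3216 − 360 = -3576;  -16008 − 3576 = -19584;  -58568 − 19584 = -78152;  -175640 − 78152 = -253792;  -457169 − 253792 = -710961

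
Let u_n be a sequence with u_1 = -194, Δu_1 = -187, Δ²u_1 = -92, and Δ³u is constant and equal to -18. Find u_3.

Build the table forward from the leading diagonal:
Δ³: -18, -18, -18
Δ²: -92, -110, -128
Δ: -187, -279, -389
u: -194, -381, -660

-660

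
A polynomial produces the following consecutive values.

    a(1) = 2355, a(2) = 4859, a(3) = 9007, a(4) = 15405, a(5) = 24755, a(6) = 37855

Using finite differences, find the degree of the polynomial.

2504, 4148, 6398, 9350, 13100
1644, 2250, 2952, 3750
606, 702, 798
96, 96
The fourth differences are constant, so the polynomial has degree 4.

4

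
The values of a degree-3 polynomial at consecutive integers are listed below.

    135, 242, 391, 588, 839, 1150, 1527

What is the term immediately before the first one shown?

Δ: 107, 149, 197, 251, 311, 377
Δ²: 42, 48, 54, 60, 66
Δ³: 6, 6, 6, 6
The third differences are constant at 6.
Work back: 42 − 6 = 36;  107 − 36 = 71;  135 − 71 = 64

64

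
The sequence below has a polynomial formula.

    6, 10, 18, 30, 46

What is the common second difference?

D1: 4, 8, 12, 16
D2: 4, 4, 4

4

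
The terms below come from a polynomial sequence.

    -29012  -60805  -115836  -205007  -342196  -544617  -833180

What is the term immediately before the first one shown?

Δ: -31793, -55031, -89171, -137189, -202421, -288563
Δ²: -23238, -34140, -48018, -65232, -86142
Δ³: -10902, -13878, -17214, -20910
Δ⁴: -2976, -3336, -3696
Δ⁵: -360, -360
The fifth differences are constant at -360.
Work back: -2976 + 360 = -2616;  -10902 + 2616 = -8286;  -23238 + 8286 = -14952;  -31793 + 14952 = -16841;  -29012 + 16841 = -12171

-12171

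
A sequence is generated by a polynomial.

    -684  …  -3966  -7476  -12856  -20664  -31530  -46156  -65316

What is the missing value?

-1840

Using the last 7 terms:
-3510, -5380, -7808, -10866, -14626, -19160
-1870, -2428, -3058, -3760, -4534
-558, -630, -702, -774
-72, -72, -72
Constant fourth difference = -72.
Extend backward: -558 + 72 = -486;  -1870 + 486 = -1384;  -3510 + 1384 = -2126;  -3966 + 2126 = -1840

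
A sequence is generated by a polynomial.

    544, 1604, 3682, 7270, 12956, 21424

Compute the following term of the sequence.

First differences: 1060 , 2078 , 3588 , 5686 , 8468
Second differences: 1018 , 1510 , 2098 , 2782
Third differences: 492 , 588 , 684
Fourth differences: 96 , 96
Constant fourth difference = 96, so extend:
684 + 96 = 780;  2782 + 780 = 3562;  8468 + 3562 = 12030;  21424 + 12030 = 33454

33454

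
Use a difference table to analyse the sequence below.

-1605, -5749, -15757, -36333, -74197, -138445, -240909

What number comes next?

First differences: -4144, -10008, -20576, -37864, -64248, -102464
Second differences: -5864, -10568, -17288, -26384, -38216
Third differences: -4704, -6720, -9096, -11832
Fourth differences: -2016, -2376, -2736
Fifth differences: -360, -360
Fifth differences constant at -360.
-2736 − 360 = -3096;  -11832 − 3096 = -14928;  -38216 − 14928 = -53144;  -102464 − 53144 = -155608;  -240909 − 155608 = -396517

-396517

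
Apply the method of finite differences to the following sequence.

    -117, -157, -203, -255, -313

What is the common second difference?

Δ: -40, -46, -52, -58
Δ²: -6, -6, -6

-6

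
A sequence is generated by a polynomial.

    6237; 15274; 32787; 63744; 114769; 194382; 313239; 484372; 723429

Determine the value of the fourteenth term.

9037, 17513, 30957, 51025, 79613, 118857, 171133, 239057
8476, 13444, 20068, 28588, 39244, 52276, 67924
4968, 6624, 8520, 10656, 13032, 15648
1656, 1896, 2136, 2376, 2616
240, 240, 240, 240
Fifth differences constant at 240.
2616 + 240 = 2856;  15648 + 2856 = 18504;  67924 + 18504 = 86428;  239057 + 86428 = 325485;  723429 + 325485 = 1048914
2856 + 240 = 3096;  18504 + 3096 = 21600;  86428 + 21600 = 108028;  325485 + 108028 = 433513;  1048914 + 433513 = 1482427
3096 + 240 = 3336;  21600 + 3336 = 24936;  108028 + 24936 = 132964;  433513 + 132964 = 566477;  1482427 + 566477 = 2048904
3336 + 240 = 3576;  24936 + 3576 = 28512;  132964 + 28512 = 161476;  566477 + 161476 = 727953;  2048904 + 727953 = 2776857
3576 + 240 = 3816;  28512 + 3816 = 32328;  161476 + 32328 = 193804;  727953 + 193804 = 921757;  2776857 + 921757 = 3698614

3698614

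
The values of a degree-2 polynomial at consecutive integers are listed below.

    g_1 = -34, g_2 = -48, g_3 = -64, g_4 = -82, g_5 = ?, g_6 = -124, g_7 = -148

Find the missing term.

-102

Using the first 4 terms:
Δ: -14  -16  -18
Δ²: -2  -2
Constant second difference = -2.
Extend forward: -18 − 2 = -20;  -82 − 20 = -102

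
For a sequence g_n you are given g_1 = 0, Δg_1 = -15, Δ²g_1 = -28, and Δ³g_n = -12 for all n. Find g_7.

-750

Build the table forward from the leading diagonal:
D3: -12, -12, -12, -12, -12, -12, -12
D2: -28, -40, -52, -64, -76, -88, -100
D1: -15, -43, -83, -135, -199, -275, -363
g: 0, -15, -58, -141, -276, -475, -750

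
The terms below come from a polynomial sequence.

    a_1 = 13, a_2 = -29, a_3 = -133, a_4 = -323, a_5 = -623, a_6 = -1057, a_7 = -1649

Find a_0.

First differences: -42  -104  -190  -300  -434  -592
Second differences: -62  -86  -110  -134  -158
Third differences: -24  -24  -24  -24
The third differences are constant at -24.
Work back: -62 + 24 = -38;  -42 + 38 = -4;  13 + 4 = 17

17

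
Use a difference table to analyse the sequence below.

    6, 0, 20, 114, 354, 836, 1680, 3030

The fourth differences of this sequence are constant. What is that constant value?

24

First differences: -6, 20, 94, 240, 482, 844, 1350
Second differences: 26, 74, 146, 242, 362, 506
Third differences: 48, 72, 96, 120, 144
Fourth differences: 24, 24, 24, 24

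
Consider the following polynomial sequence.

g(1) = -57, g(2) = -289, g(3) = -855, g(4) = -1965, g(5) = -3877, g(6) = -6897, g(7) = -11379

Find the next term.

-17725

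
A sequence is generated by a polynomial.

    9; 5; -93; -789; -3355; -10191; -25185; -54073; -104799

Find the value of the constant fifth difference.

-360

Δ: -4, -98, -696, -2566, -6836, -14994, -28888, -50726
Δ²: -94, -598, -1870, -4270, -8158, -13894, -21838
Δ³: -504, -1272, -2400, -3888, -5736, -7944
Δ⁴: -768, -1128, -1488, -1848, -2208
Δ⁵: -360, -360, -360, -360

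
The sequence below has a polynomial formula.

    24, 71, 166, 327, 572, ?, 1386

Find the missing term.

919

Using the first 5 terms:
47, 95, 161, 245
48, 66, 84
18, 18
Constant third difference = 18.
Extend forward: 84 + 18 = 102;  245 + 102 = 347;  572 + 347 = 919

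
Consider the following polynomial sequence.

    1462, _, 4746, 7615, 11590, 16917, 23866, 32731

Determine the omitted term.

2761

Using the last 6 terms:
D1: 2869, 3975, 5327, 6949, 8865
D2: 1106, 1352, 1622, 1916
D3: 246, 270, 294
D4: 24, 24
Constant fourth difference = 24.
Extend backward: 246 − 24 = 222;  1106 − 222 = 884;  2869 − 884 = 1985;  4746 − 1985 = 2761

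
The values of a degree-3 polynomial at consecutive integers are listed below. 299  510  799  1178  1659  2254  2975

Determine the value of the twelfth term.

8890

211 , 289 , 379 , 481 , 595 , 721
78 , 90 , 102 , 114 , 126
12 , 12 , 12 , 12
Third differences constant at 12.
126 + 12 = 138;  721 + 138 = 859;  2975 + 859 = 3834
138 + 12 = 150;  859 + 150 = 1009;  3834 + 1009 = 4843
150 + 12 = 162;  1009 + 162 = 1171;  4843 + 1171 = 6014
162 + 12 = 174;  1171 + 174 = 1345;  6014 + 1345 = 7359
174 + 12 = 186;  1345 + 186 = 1531;  7359 + 1531 = 8890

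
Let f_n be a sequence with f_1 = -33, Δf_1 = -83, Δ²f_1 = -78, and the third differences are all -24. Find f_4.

Build the table forward from the leading diagonal:
Δ³: -24, -24, -24, -24
Δ²: -78, -102, -126, -150
Δ: -83, -161, -263, -389
f: -33, -116, -277, -540

-540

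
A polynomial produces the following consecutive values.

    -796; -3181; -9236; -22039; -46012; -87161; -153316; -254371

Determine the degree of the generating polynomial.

5

Δ: -2385, -6055, -12803, -23973, -41149, -66155, -101055
Δ²: -3670, -6748, -11170, -17176, -25006, -34900
Δ³: -3078, -4422, -6006, -7830, -9894
Δ⁴: -1344, -1584, -1824, -2064
Δ⁵: -240, -240, -240
The fifth differences are constant, so the polynomial has degree 5.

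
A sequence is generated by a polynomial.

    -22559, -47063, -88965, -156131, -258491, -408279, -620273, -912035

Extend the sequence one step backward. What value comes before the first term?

-9411

-24504  -41902  -67166  -102360  -149788  -211994  -291762
-17398  -25264  -35194  -47428  -62206  -79768
-7866  -9930  -12234  -14778  -17562
-2064  -2304  -2544  -2784
-240  -240  -240
The fifth differences are constant at -240.
Work back: -2064 + 240 = -1824;  -7866 + 1824 = -6042;  -17398 + 6042 = -11356;  -24504 + 11356 = -13148;  -22559 + 13148 = -9411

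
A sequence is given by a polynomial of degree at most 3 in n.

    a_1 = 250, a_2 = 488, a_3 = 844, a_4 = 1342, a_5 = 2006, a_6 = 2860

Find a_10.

8656

First differences: 238 , 356 , 498 , 664 , 854
Second differences: 118 , 142 , 166 , 190
Third differences: 24 , 24 , 24
Third differences constant at 24.
190 + 24 = 214;  854 + 214 = 1068;  2860 + 1068 = 3928
214 + 24 = 238;  1068 + 238 = 1306;  3928 + 1306 = 5234
238 + 24 = 262;  1306 + 262 = 1568;  5234 + 1568 = 6802
262 + 24 = 286;  1568 + 286 = 1854;  6802 + 1854 = 8656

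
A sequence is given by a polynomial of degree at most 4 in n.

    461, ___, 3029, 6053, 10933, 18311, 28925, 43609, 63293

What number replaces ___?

1315

Using the last 7 terms:
3024, 4880, 7378, 10614, 14684, 19684
1856, 2498, 3236, 4070, 5000
642, 738, 834, 930
96, 96, 96
Constant fourth difference = 96.
Extend backward: 642 − 96 = 546;  1856 − 546 = 1310;  3024 − 1310 = 1714;  3029 − 1714 = 1315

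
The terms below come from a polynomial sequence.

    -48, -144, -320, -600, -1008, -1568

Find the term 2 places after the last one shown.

-3240

Δ: -96 , -176 , -280 , -408 , -560
Δ²: -80 , -104 , -128 , -152
Δ³: -24 , -24 , -24
Constant third difference = -24, so extend:
-152 − 24 = -176;  -560 − 176 = -736;  -1568 − 736 = -2304
-176 − 24 = -200;  -736 − 200 = -936;  -2304 − 936 = -3240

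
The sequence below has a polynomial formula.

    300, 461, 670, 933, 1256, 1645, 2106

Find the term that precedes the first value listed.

181

161  209  263  323  389  461
48  54  60  66  72
6  6  6  6
The third differences are constant at 6.
Work back: 48 − 6 = 42;  161 − 42 = 119;  300 − 119 = 181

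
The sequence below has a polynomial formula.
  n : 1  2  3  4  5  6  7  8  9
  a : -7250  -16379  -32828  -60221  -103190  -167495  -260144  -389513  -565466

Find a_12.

-1496309

D1: -9129 , -16449 , -27393 , -42969 , -64305 , -92649 , -129369 , -175953
D2: -7320 , -10944 , -15576 , -21336 , -28344 , -36720 , -46584
D3: -3624 , -4632 , -5760 , -7008 , -8376 , -9864
D4: -1008 , -1128 , -1248 , -1368 , -1488
D5: -120 , -120 , -120 , -120
Fifth differences constant at -120.
-1488 − 120 = -1608;  -9864 − 1608 = -11472;  -46584 − 11472 = -58056;  -175953 − 58056 = -234009;  -565466 − 234009 = -799475
-1608 − 120 = -1728;  -11472 − 1728 = -13200;  -58056 − 13200 = -71256;  -234009 − 71256 = -305265;  -799475 − 305265 = -1104740
-1728 − 120 = -1848;  -13200 − 1848 = -15048;  -71256 − 15048 = -86304;  -305265 − 86304 = -391569;  -1104740 − 391569 = -1496309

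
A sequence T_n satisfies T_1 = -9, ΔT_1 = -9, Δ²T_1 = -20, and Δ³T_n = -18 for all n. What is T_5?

-237

Build the table forward from the leading diagonal:
Δ³: -18, -18, -18, -18, -18
Δ²: -20, -38, -56, -74, -92
Δ: -9, -29, -67, -123, -197
T: -9, -18, -47, -114, -237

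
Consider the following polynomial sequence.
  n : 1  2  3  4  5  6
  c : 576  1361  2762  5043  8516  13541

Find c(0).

191

Δ: 785, 1401, 2281, 3473, 5025
Δ²: 616, 880, 1192, 1552
Δ³: 264, 312, 360
Δ⁴: 48, 48
The fourth differences are constant at 48.
Work back: 264 − 48 = 216;  616 − 216 = 400;  785 − 400 = 385;  576 − 385 = 191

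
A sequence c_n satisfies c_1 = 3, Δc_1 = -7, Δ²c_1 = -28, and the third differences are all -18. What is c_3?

-39

Build the table forward from the leading diagonal:
D3: -18, -18, -18
D2: -28, -46, -64
D1: -7, -35, -81
c: 3, -4, -39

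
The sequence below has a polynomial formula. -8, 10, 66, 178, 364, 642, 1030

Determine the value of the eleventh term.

4042

18 , 56 , 112 , 186 , 278 , 388
38 , 56 , 74 , 92 , 110
18 , 18 , 18 , 18
The third differences are constant (18).
110 + 18 = 128;  388 + 128 = 516;  1030 + 516 = 1546
128 + 18 = 146;  516 + 146 = 662;  1546 + 662 = 2208
146 + 18 = 164;  662 + 164 = 826;  2208 + 826 = 3034
164 + 18 = 182;  826 + 182 = 1008;  3034 + 1008 = 4042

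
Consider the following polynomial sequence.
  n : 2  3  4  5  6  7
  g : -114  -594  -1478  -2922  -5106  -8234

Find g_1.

First differences: -480  -884  -1444  -2184  -3128
Second differences: -404  -560  -740  -944
Third differences: -156  -180  -204
Fourth differences: -24  -24
The fourth differences are constant at -24.
Work back: -156 + 24 = -132;  -404 + 132 = -272;  -480 + 272 = -208;  -114 + 208 = 94

94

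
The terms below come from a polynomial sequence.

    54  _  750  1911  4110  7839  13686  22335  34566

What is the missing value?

Using the last 7 terms:
First differences: 1161  2199  3729  5847  8649  12231
Second differences: 1038  1530  2118  2802  3582
Third differences: 492  588  684  780
Fourth differences: 96  96  96
Constant fourth difference = 96.
Extend backward: 492 − 96 = 396;  1038 − 396 = 642;  1161 − 642 = 519;  750 − 519 = 231

231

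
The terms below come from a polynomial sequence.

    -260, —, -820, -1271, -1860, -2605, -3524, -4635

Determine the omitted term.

Using the last 6 terms:
Δ: -451  -589  -745  -919  -1111
Δ²: -138  -156  -174  -192
Δ³: -18  -18  -18
Constant third difference = -18.
Extend backward: -138 + 18 = -120;  -451 + 120 = -331;  -820 + 331 = -489

-489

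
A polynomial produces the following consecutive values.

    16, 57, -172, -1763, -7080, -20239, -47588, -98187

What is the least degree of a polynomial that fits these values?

Δ: 41, -229, -1591, -5317, -13159, -27349, -50599
Δ²: -270, -1362, -3726, -7842, -14190, -23250
Δ³: -1092, -2364, -4116, -6348, -9060
Δ⁴: -1272, -1752, -2232, -2712
Δ⁵: -480, -480, -480
The fifth differences are constant, so the polynomial has degree 5.

5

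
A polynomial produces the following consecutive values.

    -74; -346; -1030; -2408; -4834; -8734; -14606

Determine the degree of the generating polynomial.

Δ: -272, -684, -1378, -2426, -3900, -5872
Δ²: -412, -694, -1048, -1474, -1972
Δ³: -282, -354, -426, -498
Δ⁴: -72, -72, -72
The fourth differences are constant, so the polynomial has degree 4.

4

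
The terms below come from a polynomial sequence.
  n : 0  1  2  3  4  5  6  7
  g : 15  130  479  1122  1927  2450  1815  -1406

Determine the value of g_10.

First differences: 115 , 349 , 643 , 805 , 523 , -635 , -3221
Second differences: 234 , 294 , 162 , -282 , -1158 , -2586
Third differences: 60 , -132 , -444 , -876 , -1428
Fourth differences: -192 , -312 , -432 , -552
Fifth differences: -120 , -120 , -120
Constant fifth difference = -120, so extend:
-552 − 120 = -672;  -1428 − 672 = -2100;  -2586 − 2100 = -4686;  -3221 − 4686 = -7907;  -1406 − 7907 = -9313
-672 − 120 = -792;  -2100 − 792 = -2892;  -4686 − 2892 = -7578;  -7907 − 7578 = -15485;  -9313 − 15485 = -24798
-792 − 120 = -912;  -2892 − 912 = -3804;  -7578 − 3804 = -11382;  -15485 − 11382 = -26867;  -24798 − 26867 = -51665

-51665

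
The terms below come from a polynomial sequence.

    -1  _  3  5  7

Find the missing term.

1

Using the last 3 terms:
2, 2
Constant first difference = 2.
Extend backward: 3 − 2 = 1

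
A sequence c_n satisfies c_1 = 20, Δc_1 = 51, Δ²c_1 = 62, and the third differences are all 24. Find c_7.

1736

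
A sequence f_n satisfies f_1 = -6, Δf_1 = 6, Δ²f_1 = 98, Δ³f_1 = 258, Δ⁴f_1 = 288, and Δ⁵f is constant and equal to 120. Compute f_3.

104

Build the table forward from the leading diagonal:
D5: 120  120  120
D4: 288  408  528
D3: 258  546  954
D2: 98  356  902
D1: 6  104  460
f: -6  0  104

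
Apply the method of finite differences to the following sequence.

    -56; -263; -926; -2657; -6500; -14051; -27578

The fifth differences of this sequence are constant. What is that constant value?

-120

D1: -207, -663, -1731, -3843, -7551, -13527
D2: -456, -1068, -2112, -3708, -5976
D3: -612, -1044, -1596, -2268
D4: -432, -552, -672
D5: -120, -120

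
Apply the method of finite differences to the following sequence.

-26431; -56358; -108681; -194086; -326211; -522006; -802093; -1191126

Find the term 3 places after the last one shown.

First differences: -29927  -52323  -85405  -132125  -195795  -280087  -389033
Second differences: -22396  -33082  -46720  -63670  -84292  -108946
Third differences: -10686  -13638  -16950  -20622  -24654
Fourth differences: -2952  -3312  -3672  -4032
Fifth differences: -360  -360  -360
Constant fifth difference = -360, so extend:
-4032 − 360 = -4392;  -24654 − 4392 = -29046;  -108946 − 29046 = -137992;  -389033 − 137992 = -527025;  -1191126 − 527025 = -1718151
-4392 − 360 = -4752;  -29046 − 4752 = -33798;  -137992 − 33798 = -171790;  -527025 − 171790 = -698815;  -1718151 − 698815 = -2416966
-4752 − 360 = -5112;  -33798 − 5112 = -38910;  -171790 − 38910 = -210700;  -698815 − 210700 = -909515;  -2416966 − 909515 = -3326481

-3326481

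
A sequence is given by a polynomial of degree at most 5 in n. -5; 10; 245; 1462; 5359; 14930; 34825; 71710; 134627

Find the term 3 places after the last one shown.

613190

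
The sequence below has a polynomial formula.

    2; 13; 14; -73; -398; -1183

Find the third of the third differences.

-222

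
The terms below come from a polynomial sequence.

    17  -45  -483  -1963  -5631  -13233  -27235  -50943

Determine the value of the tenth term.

-145621

D1: -62, -438, -1480, -3668, -7602, -14002, -23708
D2: -376, -1042, -2188, -3934, -6400, -9706
D3: -666, -1146, -1746, -2466, -3306
D4: -480, -600, -720, -840
D5: -120, -120, -120
Fifth differences constant at -120.
-840 − 120 = -960;  -3306 − 960 = -4266;  -9706 − 4266 = -13972;  -23708 − 13972 = -37680;  -50943 − 37680 = -88623
-960 − 120 = -1080;  -4266 − 1080 = -5346;  -13972 − 5346 = -19318;  -37680 − 19318 = -56998;  -88623 − 56998 = -145621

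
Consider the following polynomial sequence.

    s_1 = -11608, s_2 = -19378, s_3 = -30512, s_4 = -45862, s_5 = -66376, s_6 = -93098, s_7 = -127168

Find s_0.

-6446

Δ: -7770, -11134, -15350, -20514, -26722, -34070
Δ²: -3364, -4216, -5164, -6208, -7348
Δ³: -852, -948, -1044, -1140
Δ⁴: -96, -96, -96
The fourth differences are constant at -96.
Work back: -852 + 96 = -756;  -3364 + 756 = -2608;  -7770 + 2608 = -5162;  -11608 + 5162 = -6446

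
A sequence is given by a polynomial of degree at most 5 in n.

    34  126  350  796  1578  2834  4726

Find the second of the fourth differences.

24

First differences: 92, 224, 446, 782, 1256, 1892
Second differences: 132, 222, 336, 474, 636
Third differences: 90, 114, 138, 162
Fourth differences: 24, 24, 24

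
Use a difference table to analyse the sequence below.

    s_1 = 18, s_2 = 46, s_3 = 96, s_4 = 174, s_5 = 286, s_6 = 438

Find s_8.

First differences: 28 , 50 , 78 , 112 , 152
Second differences: 22 , 28 , 34 , 40
Third differences: 6 , 6 , 6
Third differences constant at 6.
40 + 6 = 46;  152 + 46 = 198;  438 + 198 = 636
46 + 6 = 52;  198 + 52 = 250;  636 + 250 = 886

886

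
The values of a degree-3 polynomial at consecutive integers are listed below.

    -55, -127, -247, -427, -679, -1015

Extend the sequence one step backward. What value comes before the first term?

-19

First differences: -72  -120  -180  -252  -336
Second differences: -48  -60  -72  -84
Third differences: -12  -12  -12
The third differences are constant at -12.
Work back: -48 + 12 = -36;  -72 + 36 = -36;  -55 + 36 = -19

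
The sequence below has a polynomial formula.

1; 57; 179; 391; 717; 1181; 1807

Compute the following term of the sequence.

2619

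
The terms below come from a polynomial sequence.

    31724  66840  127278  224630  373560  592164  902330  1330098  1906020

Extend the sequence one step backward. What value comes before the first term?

13050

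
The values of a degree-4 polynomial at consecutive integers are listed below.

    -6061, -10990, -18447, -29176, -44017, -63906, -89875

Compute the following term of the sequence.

First differences: -4929  -7457  -10729  -14841  -19889  -25969
Second differences: -2528  -3272  -4112  -5048  -6080
Third differences: -744  -840  -936  -1032
Fourth differences: -96  -96  -96
The fourth differences are constant (-96).
-1032 − 96 = -1128;  -6080 − 1128 = -7208;  -25969 − 7208 = -33177;  -89875 − 33177 = -123052

-123052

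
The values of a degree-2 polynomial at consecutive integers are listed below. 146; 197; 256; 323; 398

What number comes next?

481

51, 59, 67, 75
8, 8, 8
Second differences constant at 8.
75 + 8 = 83;  398 + 83 = 481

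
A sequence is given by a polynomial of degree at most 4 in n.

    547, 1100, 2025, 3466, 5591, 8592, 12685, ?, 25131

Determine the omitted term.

18110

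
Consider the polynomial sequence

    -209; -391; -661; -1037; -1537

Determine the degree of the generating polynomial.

D1: -182, -270, -376, -500
D2: -88, -106, -124
D3: -18, -18
The third differences are constant, so the polynomial has degree 3.

3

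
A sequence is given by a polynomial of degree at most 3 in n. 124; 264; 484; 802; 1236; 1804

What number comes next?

2524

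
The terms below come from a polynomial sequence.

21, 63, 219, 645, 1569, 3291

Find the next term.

6183

Δ: 42, 156, 426, 924, 1722
Δ²: 114, 270, 498, 798
Δ³: 156, 228, 300
Δ⁴: 72, 72
The fourth differences are constant (72).
300 + 72 = 372;  798 + 372 = 1170;  1722 + 1170 = 2892;  3291 + 2892 = 6183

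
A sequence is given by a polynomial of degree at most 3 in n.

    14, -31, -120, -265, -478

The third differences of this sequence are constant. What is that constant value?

First differences: -45, -89, -145, -213
Second differences: -44, -56, -68
Third differences: -12, -12

-12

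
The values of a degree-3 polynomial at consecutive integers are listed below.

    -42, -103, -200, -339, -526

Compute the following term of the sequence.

D1: -61  -97  -139  -187
D2: -36  -42  -48
D3: -6  -6
Constant third difference = -6, so extend:
-48 − 6 = -54;  -187 − 54 = -241;  -526 − 241 = -767

-767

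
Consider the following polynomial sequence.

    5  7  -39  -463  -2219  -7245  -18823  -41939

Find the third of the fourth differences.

-1344

First differences: 2, -46, -424, -1756, -5026, -11578, -23116
Second differences: -48, -378, -1332, -3270, -6552, -11538
Third differences: -330, -954, -1938, -3282, -4986
Fourth differences: -624, -984, -1344, -1704
Fifth differences: -360, -360, -360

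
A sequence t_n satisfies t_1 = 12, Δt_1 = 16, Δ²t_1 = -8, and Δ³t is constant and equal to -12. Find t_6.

-108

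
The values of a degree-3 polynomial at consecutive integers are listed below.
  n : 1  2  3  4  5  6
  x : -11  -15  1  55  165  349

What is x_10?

-4, 16, 54, 110, 184
20, 38, 56, 74
18, 18, 18
The third differences are constant (18).
74 + 18 = 92;  184 + 92 = 276;  349 + 276 = 625
92 + 18 = 110;  276 + 110 = 386;  625 + 386 = 1011
110 + 18 = 128;  386 + 128 = 514;  1011 + 514 = 1525
128 + 18 = 146;  514 + 146 = 660;  1525 + 660 = 2185

2185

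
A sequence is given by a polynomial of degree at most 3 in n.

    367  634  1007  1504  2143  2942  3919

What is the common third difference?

Δ: 267, 373, 497, 639, 799, 977
Δ²: 106, 124, 142, 160, 178
Δ³: 18, 18, 18, 18

18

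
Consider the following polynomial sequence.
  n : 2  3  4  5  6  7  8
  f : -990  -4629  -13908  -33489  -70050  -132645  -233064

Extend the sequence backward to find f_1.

First differences: -3639  -9279  -19581  -36561  -62595  -100419
Second differences: -5640  -10302  -16980  -26034  -37824
Third differences: -4662  -6678  -9054  -11790
Fourth differences: -2016  -2376  -2736
Fifth differences: -360  -360
The fifth differences are constant at -360.
Work back: -2016 + 360 = -1656;  -4662 + 1656 = -3006;  -5640 + 3006 = -2634;  -3639 + 2634 = -1005;  -990 + 1005 = 15

15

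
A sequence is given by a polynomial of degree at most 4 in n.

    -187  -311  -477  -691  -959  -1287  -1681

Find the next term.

-2147

D1: -124, -166, -214, -268, -328, -394
D2: -42, -48, -54, -60, -66
D3: -6, -6, -6, -6
Constant third difference = -6, so extend:
-66 − 6 = -72;  -394 − 72 = -466;  -1681 − 466 = -2147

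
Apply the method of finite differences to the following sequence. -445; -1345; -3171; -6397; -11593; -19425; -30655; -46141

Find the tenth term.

-93793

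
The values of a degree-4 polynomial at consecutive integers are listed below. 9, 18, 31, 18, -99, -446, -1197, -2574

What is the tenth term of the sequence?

First differences: 9  13  -13  -117  -347  -751  -1377
Second differences: 4  -26  -104  -230  -404  -626
Third differences: -30  -78  -126  -174  -222
Fourth differences: -48  -48  -48  -48
Constant fourth difference = -48, so extend:
-222 − 48 = -270;  -626 − 270 = -896;  -1377 − 896 = -2273;  -2574 − 2273 = -4847
-270 − 48 = -318;  -896 − 318 = -1214;  -2273 − 1214 = -3487;  -4847 − 3487 = -8334

-8334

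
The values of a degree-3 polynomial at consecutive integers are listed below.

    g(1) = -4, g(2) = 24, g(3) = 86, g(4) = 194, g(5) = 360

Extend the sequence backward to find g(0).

Δ: 28, 62, 108, 166
Δ²: 34, 46, 58
Δ³: 12, 12
The third differences are constant at 12.
Work back: 34 − 12 = 22;  28 − 22 = 6;  -4 − 6 = -10

-10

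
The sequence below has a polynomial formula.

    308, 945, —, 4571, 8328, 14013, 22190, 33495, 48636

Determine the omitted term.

Using the last 6 terms:
D1: 3757  5685  8177  11305  15141
D2: 1928  2492  3128  3836
D3: 564  636  708
D4: 72  72
Constant fourth difference = 72.
Extend backward: 564 − 72 = 492;  1928 − 492 = 1436;  3757 − 1436 = 2321;  4571 − 2321 = 2250

2250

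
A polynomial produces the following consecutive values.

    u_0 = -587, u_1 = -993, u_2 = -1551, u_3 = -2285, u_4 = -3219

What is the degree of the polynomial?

-406, -558, -734, -934
-152, -176, -200
-24, -24
The third differences are constant, so the polynomial has degree 3.

3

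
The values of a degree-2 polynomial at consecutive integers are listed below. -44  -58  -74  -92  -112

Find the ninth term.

-212

Δ: -14  -16  -18  -20
Δ²: -2  -2  -2
Second differences constant at -2.
-20 − 2 = -22;  -112 − 22 = -134
-22 − 2 = -24;  -134 − 24 = -158
-24 − 2 = -26;  -158 − 26 = -184
-26 − 2 = -28;  -184 − 28 = -212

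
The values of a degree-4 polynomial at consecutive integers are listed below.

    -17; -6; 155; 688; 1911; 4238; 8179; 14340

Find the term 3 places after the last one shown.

53643

First differences: 11  161  533  1223  2327  3941  6161
Second differences: 150  372  690  1104  1614  2220
Third differences: 222  318  414  510  606
Fourth differences: 96  96  96  96
The fourth differences are constant (96).
606 + 96 = 702;  2220 + 702 = 2922;  6161 + 2922 = 9083;  14340 + 9083 = 23423
702 + 96 = 798;  2922 + 798 = 3720;  9083 + 3720 = 12803;  23423 + 12803 = 36226
798 + 96 = 894;  3720 + 894 = 4614;  12803 + 4614 = 17417;  36226 + 17417 = 53643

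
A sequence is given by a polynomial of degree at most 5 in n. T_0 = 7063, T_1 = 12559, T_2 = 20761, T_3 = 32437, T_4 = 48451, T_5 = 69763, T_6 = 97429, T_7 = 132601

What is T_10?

296113

5496, 8202, 11676, 16014, 21312, 27666, 35172
2706, 3474, 4338, 5298, 6354, 7506
768, 864, 960, 1056, 1152
96, 96, 96, 96
The fourth differences are constant (96).
1152 + 96 = 1248;  7506 + 1248 = 8754;  35172 + 8754 = 43926;  132601 + 43926 = 176527
1248 + 96 = 1344;  8754 + 1344 = 10098;  43926 + 10098 = 54024;  176527 + 54024 = 230551
1344 + 96 = 1440;  10098 + 1440 = 11538;  54024 + 11538 = 65562;  230551 + 65562 = 296113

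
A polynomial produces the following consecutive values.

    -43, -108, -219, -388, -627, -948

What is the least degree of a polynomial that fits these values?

Δ: -65, -111, -169, -239, -321
Δ²: -46, -58, -70, -82
Δ³: -12, -12, -12
The third differences are constant, so the polynomial has degree 3.

3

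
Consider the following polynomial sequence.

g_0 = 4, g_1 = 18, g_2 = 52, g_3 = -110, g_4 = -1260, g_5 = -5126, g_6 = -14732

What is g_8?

-71900

First differences: 14 , 34 , -162 , -1150 , -3866 , -9606
Second differences: 20 , -196 , -988 , -2716 , -5740
Third differences: -216 , -792 , -1728 , -3024
Fourth differences: -576 , -936 , -1296
Fifth differences: -360 , -360
The fifth differences are constant (-360).
-1296 − 360 = -1656;  -3024 − 1656 = -4680;  -5740 − 4680 = -10420;  -9606 − 10420 = -20026;  -14732 − 20026 = -34758
-1656 − 360 = -2016;  -4680 − 2016 = -6696;  -10420 − 6696 = -17116;  -20026 − 17116 = -37142;  -34758 − 37142 = -71900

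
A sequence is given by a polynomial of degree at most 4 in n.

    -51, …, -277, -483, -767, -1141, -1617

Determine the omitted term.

-137

Using the last 5 terms:
-206  -284  -374  -476
-78  -90  -102
-12  -12
Constant third difference = -12.
Extend backward: -78 + 12 = -66;  -206 + 66 = -140;  -277 + 140 = -137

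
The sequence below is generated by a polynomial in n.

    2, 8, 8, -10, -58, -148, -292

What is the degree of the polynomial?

3

Δ: 6, 0, -18, -48, -90, -144
Δ²: -6, -18, -30, -42, -54
Δ³: -12, -12, -12, -12
The third differences are constant, so the polynomial has degree 3.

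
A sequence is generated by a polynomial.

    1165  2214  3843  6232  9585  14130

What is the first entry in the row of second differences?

Δ: 1049, 1629, 2389, 3353, 4545
Δ²: 580, 760, 964, 1192
Δ³: 180, 204, 228
Δ⁴: 24, 24

580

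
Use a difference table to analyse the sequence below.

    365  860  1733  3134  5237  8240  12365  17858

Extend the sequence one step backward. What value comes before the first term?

122

495, 873, 1401, 2103, 3003, 4125, 5493
378, 528, 702, 900, 1122, 1368
150, 174, 198, 222, 246
24, 24, 24, 24
The fourth differences are constant at 24.
Work back: 150 − 24 = 126;  378 − 126 = 252;  495 − 252 = 243;  365 − 243 = 122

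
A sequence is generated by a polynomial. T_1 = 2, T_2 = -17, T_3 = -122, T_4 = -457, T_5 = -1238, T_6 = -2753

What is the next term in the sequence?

-5362

First differences: -19 , -105 , -335 , -781 , -1515
Second differences: -86 , -230 , -446 , -734
Third differences: -144 , -216 , -288
Fourth differences: -72 , -72
Fourth differences constant at -72.
-288 − 72 = -360;  -734 − 360 = -1094;  -1515 − 1094 = -2609;  -2753 − 2609 = -5362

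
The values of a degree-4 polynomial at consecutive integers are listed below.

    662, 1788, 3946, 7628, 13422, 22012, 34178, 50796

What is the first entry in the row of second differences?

First differences: 1126, 2158, 3682, 5794, 8590, 12166, 16618
Second differences: 1032, 1524, 2112, 2796, 3576, 4452
Third differences: 492, 588, 684, 780, 876
Fourth differences: 96, 96, 96, 96

1032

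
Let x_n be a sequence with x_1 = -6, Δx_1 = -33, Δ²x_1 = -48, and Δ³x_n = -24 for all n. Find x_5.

Build the table forward from the leading diagonal:
D3: -24, -24, -24, -24, -24
D2: -48, -72, -96, -120, -144
D1: -33, -81, -153, -249, -369
x: -6, -39, -120, -273, -522

-522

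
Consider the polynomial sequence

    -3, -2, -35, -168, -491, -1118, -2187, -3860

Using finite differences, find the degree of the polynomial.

D1: 1, -33, -133, -323, -627, -1069, -1673
D2: -34, -100, -190, -304, -442, -604
D3: -66, -90, -114, -138, -162
D4: -24, -24, -24, -24
The fourth differences are constant, so the polynomial has degree 4.

4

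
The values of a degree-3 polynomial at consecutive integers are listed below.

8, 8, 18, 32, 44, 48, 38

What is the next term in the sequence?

First differences: 0 , 10 , 14 , 12 , 4 , -10
Second differences: 10 , 4 , -2 , -8 , -14
Third differences: -6 , -6 , -6 , -6
The third differences are constant (-6).
-14 − 6 = -20;  -10 − 20 = -30;  38 − 30 = 8

8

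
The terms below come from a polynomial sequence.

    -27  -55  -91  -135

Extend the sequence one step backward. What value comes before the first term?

-7

-28, -36, -44
-8, -8
The second differences are constant at -8.
Work back: -28 + 8 = -20;  -27 + 20 = -7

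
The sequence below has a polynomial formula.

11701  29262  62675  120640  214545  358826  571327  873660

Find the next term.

17561  33413  57965  93905  144281  212501  302333
15852  24552  35940  50376  68220  89832
8700  11388  14436  17844  21612
2688  3048  3408  3768
360  360  360
The fifth differences are constant (360).
3768 + 360 = 4128;  21612 + 4128 = 25740;  89832 + 25740 = 115572;  302333 + 115572 = 417905;  873660 + 417905 = 1291565

1291565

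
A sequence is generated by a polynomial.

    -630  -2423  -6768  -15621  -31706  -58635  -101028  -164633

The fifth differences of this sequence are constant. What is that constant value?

-120

D1: -1793, -4345, -8853, -16085, -26929, -42393, -63605
D2: -2552, -4508, -7232, -10844, -15464, -21212
D3: -1956, -2724, -3612, -4620, -5748
D4: -768, -888, -1008, -1128
D5: -120, -120, -120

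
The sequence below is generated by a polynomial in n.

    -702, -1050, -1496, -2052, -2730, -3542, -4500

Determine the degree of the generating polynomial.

3

First differences: -348, -446, -556, -678, -812, -958
Second differences: -98, -110, -122, -134, -146
Third differences: -12, -12, -12, -12
The third differences are constant, so the polynomial has degree 3.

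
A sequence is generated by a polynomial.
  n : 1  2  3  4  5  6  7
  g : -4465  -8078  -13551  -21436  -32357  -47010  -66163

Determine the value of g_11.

First differences: -3613, -5473, -7885, -10921, -14653, -19153
Second differences: -1860, -2412, -3036, -3732, -4500
Third differences: -552, -624, -696, -768
Fourth differences: -72, -72, -72
Fourth differences constant at -72.
-768 − 72 = -840;  -4500 − 840 = -5340;  -19153 − 5340 = -24493;  -66163 − 24493 = -90656
-840 − 72 = -912;  -5340 − 912 = -6252;  -24493 − 6252 = -30745;  -90656 − 30745 = -121401
-912 − 72 = -984;  -6252 − 984 = -7236;  -30745 − 7236 = -37981;  -121401 − 37981 = -159382
-984 − 72 = -1056;  -7236 − 1056 = -8292;  -37981 − 8292 = -46273;  -159382 − 46273 = -205655

-205655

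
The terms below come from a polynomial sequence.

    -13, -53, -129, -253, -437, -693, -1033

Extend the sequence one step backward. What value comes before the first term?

3

-40  -76  -124  -184  -256  -340
-36  -48  -60  -72  -84
-12  -12  -12  -12
The third differences are constant at -12.
Work back: -36 + 12 = -24;  -40 + 24 = -16;  -13 + 16 = 3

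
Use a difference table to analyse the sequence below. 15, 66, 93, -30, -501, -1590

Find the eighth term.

First differences: 51 , 27 , -123 , -471 , -1089
Second differences: -24 , -150 , -348 , -618
Third differences: -126 , -198 , -270
Fourth differences: -72 , -72
Fourth differences constant at -72.
-270 − 72 = -342;  -618 − 342 = -960;  -1089 − 960 = -2049;  -1590 − 2049 = -3639
-342 − 72 = -414;  -960 − 414 = -1374;  -2049 − 1374 = -3423;  -3639 − 3423 = -7062

-7062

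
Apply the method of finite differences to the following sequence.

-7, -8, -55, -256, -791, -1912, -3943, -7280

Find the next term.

-12391

Δ: -1, -47, -201, -535, -1121, -2031, -3337
Δ²: -46, -154, -334, -586, -910, -1306
Δ³: -108, -180, -252, -324, -396
Δ⁴: -72, -72, -72, -72
The fourth differences are constant (-72).
-396 − 72 = -468;  -1306 − 468 = -1774;  -3337 − 1774 = -5111;  -7280 − 5111 = -12391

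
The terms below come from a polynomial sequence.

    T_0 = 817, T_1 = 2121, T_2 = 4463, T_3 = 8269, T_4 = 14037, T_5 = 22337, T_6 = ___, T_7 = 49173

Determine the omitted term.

Using the first 6 terms:
1304  2342  3806  5768  8300
1038  1464  1962  2532
426  498  570
72  72
Constant fourth difference = 72.
Extend forward: 570 + 72 = 642;  2532 + 642 = 3174;  8300 + 3174 = 11474;  22337 + 11474 = 33811

33811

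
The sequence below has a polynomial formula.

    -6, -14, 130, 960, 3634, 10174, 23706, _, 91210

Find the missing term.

Using the first 7 terms:
D1: -8, 144, 830, 2674, 6540, 13532
D2: 152, 686, 1844, 3866, 6992
D3: 534, 1158, 2022, 3126
D4: 624, 864, 1104
D5: 240, 240
Constant fifth difference = 240.
Extend forward: 1104 + 240 = 1344;  3126 + 1344 = 4470;  6992 + 4470 = 11462;  13532 + 11462 = 24994;  23706 + 24994 = 48700

48700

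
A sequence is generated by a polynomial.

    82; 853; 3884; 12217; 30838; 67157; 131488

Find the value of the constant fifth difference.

D1: 771, 3031, 8333, 18621, 36319, 64331
D2: 2260, 5302, 10288, 17698, 28012
D3: 3042, 4986, 7410, 10314
D4: 1944, 2424, 2904
D5: 480, 480

480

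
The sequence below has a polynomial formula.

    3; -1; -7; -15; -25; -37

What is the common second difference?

D1: -4, -6, -8, -10, -12
D2: -2, -2, -2, -2

-2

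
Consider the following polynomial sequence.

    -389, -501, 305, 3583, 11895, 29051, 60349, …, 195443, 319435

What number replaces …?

Using the first 7 terms:
First differences: -112, 806, 3278, 8312, 17156, 31298
Second differences: 918, 2472, 5034, 8844, 14142
Third differences: 1554, 2562, 3810, 5298
Fourth differences: 1008, 1248, 1488
Fifth differences: 240, 240
Constant fifth difference = 240.
Extend forward: 1488 + 240 = 1728;  5298 + 1728 = 7026;  14142 + 7026 = 21168;  31298 + 21168 = 52466;  60349 + 52466 = 112815

112815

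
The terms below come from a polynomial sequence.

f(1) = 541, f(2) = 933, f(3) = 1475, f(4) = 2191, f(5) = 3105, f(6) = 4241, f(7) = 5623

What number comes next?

7275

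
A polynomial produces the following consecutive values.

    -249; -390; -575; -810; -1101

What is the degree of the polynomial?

First differences: -141, -185, -235, -291
Second differences: -44, -50, -56
Third differences: -6, -6
The third differences are constant, so the polynomial has degree 3.

3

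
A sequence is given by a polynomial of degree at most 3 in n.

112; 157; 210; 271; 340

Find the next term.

417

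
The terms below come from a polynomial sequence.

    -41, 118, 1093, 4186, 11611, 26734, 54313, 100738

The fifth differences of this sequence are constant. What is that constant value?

240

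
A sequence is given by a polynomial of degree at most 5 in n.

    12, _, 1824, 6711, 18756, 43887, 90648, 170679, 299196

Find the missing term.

303

Using the last 7 terms:
D1: 4887  12045  25131  46761  80031  128517
D2: 7158  13086  21630  33270  48486
D3: 5928  8544  11640  15216
D4: 2616  3096  3576
D5: 480  480
Constant fifth difference = 480.
Extend backward: 2616 − 480 = 2136;  5928 − 2136 = 3792;  7158 − 3792 = 3366;  4887 − 3366 = 1521;  1824 − 1521 = 303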